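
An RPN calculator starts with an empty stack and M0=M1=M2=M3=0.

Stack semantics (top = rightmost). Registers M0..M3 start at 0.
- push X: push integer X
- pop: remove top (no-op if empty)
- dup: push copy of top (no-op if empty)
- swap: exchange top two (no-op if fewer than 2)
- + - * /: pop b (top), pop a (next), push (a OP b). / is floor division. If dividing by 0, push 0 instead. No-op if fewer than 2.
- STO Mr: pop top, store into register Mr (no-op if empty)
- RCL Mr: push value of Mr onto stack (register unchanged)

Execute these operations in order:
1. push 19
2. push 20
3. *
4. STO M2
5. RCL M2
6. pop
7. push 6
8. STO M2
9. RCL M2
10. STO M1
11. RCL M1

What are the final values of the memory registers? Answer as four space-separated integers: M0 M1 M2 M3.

After op 1 (push 19): stack=[19] mem=[0,0,0,0]
After op 2 (push 20): stack=[19,20] mem=[0,0,0,0]
After op 3 (*): stack=[380] mem=[0,0,0,0]
After op 4 (STO M2): stack=[empty] mem=[0,0,380,0]
After op 5 (RCL M2): stack=[380] mem=[0,0,380,0]
After op 6 (pop): stack=[empty] mem=[0,0,380,0]
After op 7 (push 6): stack=[6] mem=[0,0,380,0]
After op 8 (STO M2): stack=[empty] mem=[0,0,6,0]
After op 9 (RCL M2): stack=[6] mem=[0,0,6,0]
After op 10 (STO M1): stack=[empty] mem=[0,6,6,0]
After op 11 (RCL M1): stack=[6] mem=[0,6,6,0]

Answer: 0 6 6 0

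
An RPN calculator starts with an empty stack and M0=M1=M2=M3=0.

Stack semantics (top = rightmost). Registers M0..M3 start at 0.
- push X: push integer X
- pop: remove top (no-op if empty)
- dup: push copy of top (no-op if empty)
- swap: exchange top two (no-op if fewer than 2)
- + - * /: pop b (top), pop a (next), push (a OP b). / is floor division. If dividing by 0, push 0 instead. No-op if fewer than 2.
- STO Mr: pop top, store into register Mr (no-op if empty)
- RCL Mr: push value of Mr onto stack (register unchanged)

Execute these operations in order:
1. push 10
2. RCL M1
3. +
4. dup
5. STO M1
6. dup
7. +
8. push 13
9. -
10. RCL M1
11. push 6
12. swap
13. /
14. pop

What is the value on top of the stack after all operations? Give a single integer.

Answer: 7

Derivation:
After op 1 (push 10): stack=[10] mem=[0,0,0,0]
After op 2 (RCL M1): stack=[10,0] mem=[0,0,0,0]
After op 3 (+): stack=[10] mem=[0,0,0,0]
After op 4 (dup): stack=[10,10] mem=[0,0,0,0]
After op 5 (STO M1): stack=[10] mem=[0,10,0,0]
After op 6 (dup): stack=[10,10] mem=[0,10,0,0]
After op 7 (+): stack=[20] mem=[0,10,0,0]
After op 8 (push 13): stack=[20,13] mem=[0,10,0,0]
After op 9 (-): stack=[7] mem=[0,10,0,0]
After op 10 (RCL M1): stack=[7,10] mem=[0,10,0,0]
After op 11 (push 6): stack=[7,10,6] mem=[0,10,0,0]
After op 12 (swap): stack=[7,6,10] mem=[0,10,0,0]
After op 13 (/): stack=[7,0] mem=[0,10,0,0]
After op 14 (pop): stack=[7] mem=[0,10,0,0]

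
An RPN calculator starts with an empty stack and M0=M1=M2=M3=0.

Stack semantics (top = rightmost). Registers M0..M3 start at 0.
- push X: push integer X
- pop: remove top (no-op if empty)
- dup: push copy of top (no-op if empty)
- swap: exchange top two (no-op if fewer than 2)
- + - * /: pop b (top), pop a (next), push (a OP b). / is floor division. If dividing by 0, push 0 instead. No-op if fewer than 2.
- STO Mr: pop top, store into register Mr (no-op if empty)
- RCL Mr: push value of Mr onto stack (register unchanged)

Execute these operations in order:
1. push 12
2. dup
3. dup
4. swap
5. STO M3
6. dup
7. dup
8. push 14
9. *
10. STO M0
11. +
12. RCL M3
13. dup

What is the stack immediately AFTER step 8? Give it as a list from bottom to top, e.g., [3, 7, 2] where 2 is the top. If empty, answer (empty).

After op 1 (push 12): stack=[12] mem=[0,0,0,0]
After op 2 (dup): stack=[12,12] mem=[0,0,0,0]
After op 3 (dup): stack=[12,12,12] mem=[0,0,0,0]
After op 4 (swap): stack=[12,12,12] mem=[0,0,0,0]
After op 5 (STO M3): stack=[12,12] mem=[0,0,0,12]
After op 6 (dup): stack=[12,12,12] mem=[0,0,0,12]
After op 7 (dup): stack=[12,12,12,12] mem=[0,0,0,12]
After op 8 (push 14): stack=[12,12,12,12,14] mem=[0,0,0,12]

[12, 12, 12, 12, 14]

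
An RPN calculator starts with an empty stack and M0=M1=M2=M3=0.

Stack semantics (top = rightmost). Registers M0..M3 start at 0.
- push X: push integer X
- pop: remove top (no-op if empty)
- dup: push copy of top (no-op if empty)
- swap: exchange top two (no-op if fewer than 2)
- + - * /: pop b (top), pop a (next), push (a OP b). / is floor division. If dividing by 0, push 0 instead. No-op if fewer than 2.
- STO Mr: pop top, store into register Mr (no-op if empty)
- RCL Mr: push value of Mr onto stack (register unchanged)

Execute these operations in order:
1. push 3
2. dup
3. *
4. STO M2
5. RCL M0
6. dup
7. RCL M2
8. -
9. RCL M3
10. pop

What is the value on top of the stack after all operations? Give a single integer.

Answer: -9

Derivation:
After op 1 (push 3): stack=[3] mem=[0,0,0,0]
After op 2 (dup): stack=[3,3] mem=[0,0,0,0]
After op 3 (*): stack=[9] mem=[0,0,0,0]
After op 4 (STO M2): stack=[empty] mem=[0,0,9,0]
After op 5 (RCL M0): stack=[0] mem=[0,0,9,0]
After op 6 (dup): stack=[0,0] mem=[0,0,9,0]
After op 7 (RCL M2): stack=[0,0,9] mem=[0,0,9,0]
After op 8 (-): stack=[0,-9] mem=[0,0,9,0]
After op 9 (RCL M3): stack=[0,-9,0] mem=[0,0,9,0]
After op 10 (pop): stack=[0,-9] mem=[0,0,9,0]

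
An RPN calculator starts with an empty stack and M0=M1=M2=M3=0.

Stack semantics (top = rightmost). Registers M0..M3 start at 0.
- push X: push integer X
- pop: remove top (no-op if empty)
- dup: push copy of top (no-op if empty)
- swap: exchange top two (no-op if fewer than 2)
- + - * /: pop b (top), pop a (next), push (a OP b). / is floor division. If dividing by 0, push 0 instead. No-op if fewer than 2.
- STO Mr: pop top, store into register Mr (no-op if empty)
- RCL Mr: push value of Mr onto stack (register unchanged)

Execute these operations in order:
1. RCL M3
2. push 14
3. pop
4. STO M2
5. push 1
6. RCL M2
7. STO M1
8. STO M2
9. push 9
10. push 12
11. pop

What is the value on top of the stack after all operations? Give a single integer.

After op 1 (RCL M3): stack=[0] mem=[0,0,0,0]
After op 2 (push 14): stack=[0,14] mem=[0,0,0,0]
After op 3 (pop): stack=[0] mem=[0,0,0,0]
After op 4 (STO M2): stack=[empty] mem=[0,0,0,0]
After op 5 (push 1): stack=[1] mem=[0,0,0,0]
After op 6 (RCL M2): stack=[1,0] mem=[0,0,0,0]
After op 7 (STO M1): stack=[1] mem=[0,0,0,0]
After op 8 (STO M2): stack=[empty] mem=[0,0,1,0]
After op 9 (push 9): stack=[9] mem=[0,0,1,0]
After op 10 (push 12): stack=[9,12] mem=[0,0,1,0]
After op 11 (pop): stack=[9] mem=[0,0,1,0]

Answer: 9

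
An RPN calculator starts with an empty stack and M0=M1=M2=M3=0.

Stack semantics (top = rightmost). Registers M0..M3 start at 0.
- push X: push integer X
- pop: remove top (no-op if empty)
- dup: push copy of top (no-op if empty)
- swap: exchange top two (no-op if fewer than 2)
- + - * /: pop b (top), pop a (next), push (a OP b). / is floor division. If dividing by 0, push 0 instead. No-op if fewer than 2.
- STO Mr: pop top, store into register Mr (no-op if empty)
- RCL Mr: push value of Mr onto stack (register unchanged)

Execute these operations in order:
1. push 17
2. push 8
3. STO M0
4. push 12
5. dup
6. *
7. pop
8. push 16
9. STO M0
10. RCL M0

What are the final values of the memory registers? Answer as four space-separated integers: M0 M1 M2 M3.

Answer: 16 0 0 0

Derivation:
After op 1 (push 17): stack=[17] mem=[0,0,0,0]
After op 2 (push 8): stack=[17,8] mem=[0,0,0,0]
After op 3 (STO M0): stack=[17] mem=[8,0,0,0]
After op 4 (push 12): stack=[17,12] mem=[8,0,0,0]
After op 5 (dup): stack=[17,12,12] mem=[8,0,0,0]
After op 6 (*): stack=[17,144] mem=[8,0,0,0]
After op 7 (pop): stack=[17] mem=[8,0,0,0]
After op 8 (push 16): stack=[17,16] mem=[8,0,0,0]
After op 9 (STO M0): stack=[17] mem=[16,0,0,0]
After op 10 (RCL M0): stack=[17,16] mem=[16,0,0,0]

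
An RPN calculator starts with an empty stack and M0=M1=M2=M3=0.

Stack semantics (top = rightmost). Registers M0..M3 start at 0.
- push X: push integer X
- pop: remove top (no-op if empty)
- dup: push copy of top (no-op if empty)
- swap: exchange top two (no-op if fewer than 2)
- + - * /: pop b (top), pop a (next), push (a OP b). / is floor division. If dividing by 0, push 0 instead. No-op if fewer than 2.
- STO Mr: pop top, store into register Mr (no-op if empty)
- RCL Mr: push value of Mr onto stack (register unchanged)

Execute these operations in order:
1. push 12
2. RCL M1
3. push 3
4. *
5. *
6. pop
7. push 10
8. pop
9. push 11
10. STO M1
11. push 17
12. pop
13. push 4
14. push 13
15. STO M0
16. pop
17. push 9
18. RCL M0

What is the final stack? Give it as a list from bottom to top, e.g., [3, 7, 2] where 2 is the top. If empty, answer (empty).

Answer: [9, 13]

Derivation:
After op 1 (push 12): stack=[12] mem=[0,0,0,0]
After op 2 (RCL M1): stack=[12,0] mem=[0,0,0,0]
After op 3 (push 3): stack=[12,0,3] mem=[0,0,0,0]
After op 4 (*): stack=[12,0] mem=[0,0,0,0]
After op 5 (*): stack=[0] mem=[0,0,0,0]
After op 6 (pop): stack=[empty] mem=[0,0,0,0]
After op 7 (push 10): stack=[10] mem=[0,0,0,0]
After op 8 (pop): stack=[empty] mem=[0,0,0,0]
After op 9 (push 11): stack=[11] mem=[0,0,0,0]
After op 10 (STO M1): stack=[empty] mem=[0,11,0,0]
After op 11 (push 17): stack=[17] mem=[0,11,0,0]
After op 12 (pop): stack=[empty] mem=[0,11,0,0]
After op 13 (push 4): stack=[4] mem=[0,11,0,0]
After op 14 (push 13): stack=[4,13] mem=[0,11,0,0]
After op 15 (STO M0): stack=[4] mem=[13,11,0,0]
After op 16 (pop): stack=[empty] mem=[13,11,0,0]
After op 17 (push 9): stack=[9] mem=[13,11,0,0]
After op 18 (RCL M0): stack=[9,13] mem=[13,11,0,0]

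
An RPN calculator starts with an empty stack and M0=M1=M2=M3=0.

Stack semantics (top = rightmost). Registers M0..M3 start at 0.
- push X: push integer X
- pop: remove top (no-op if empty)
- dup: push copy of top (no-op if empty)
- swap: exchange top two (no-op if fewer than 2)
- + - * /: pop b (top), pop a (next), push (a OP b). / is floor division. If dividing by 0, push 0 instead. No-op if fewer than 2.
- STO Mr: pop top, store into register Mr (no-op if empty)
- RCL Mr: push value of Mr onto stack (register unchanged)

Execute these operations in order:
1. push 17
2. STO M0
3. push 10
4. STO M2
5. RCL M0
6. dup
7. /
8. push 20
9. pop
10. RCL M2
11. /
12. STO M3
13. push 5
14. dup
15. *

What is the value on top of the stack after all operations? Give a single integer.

Answer: 25

Derivation:
After op 1 (push 17): stack=[17] mem=[0,0,0,0]
After op 2 (STO M0): stack=[empty] mem=[17,0,0,0]
After op 3 (push 10): stack=[10] mem=[17,0,0,0]
After op 4 (STO M2): stack=[empty] mem=[17,0,10,0]
After op 5 (RCL M0): stack=[17] mem=[17,0,10,0]
After op 6 (dup): stack=[17,17] mem=[17,0,10,0]
After op 7 (/): stack=[1] mem=[17,0,10,0]
After op 8 (push 20): stack=[1,20] mem=[17,0,10,0]
After op 9 (pop): stack=[1] mem=[17,0,10,0]
After op 10 (RCL M2): stack=[1,10] mem=[17,0,10,0]
After op 11 (/): stack=[0] mem=[17,0,10,0]
After op 12 (STO M3): stack=[empty] mem=[17,0,10,0]
After op 13 (push 5): stack=[5] mem=[17,0,10,0]
After op 14 (dup): stack=[5,5] mem=[17,0,10,0]
After op 15 (*): stack=[25] mem=[17,0,10,0]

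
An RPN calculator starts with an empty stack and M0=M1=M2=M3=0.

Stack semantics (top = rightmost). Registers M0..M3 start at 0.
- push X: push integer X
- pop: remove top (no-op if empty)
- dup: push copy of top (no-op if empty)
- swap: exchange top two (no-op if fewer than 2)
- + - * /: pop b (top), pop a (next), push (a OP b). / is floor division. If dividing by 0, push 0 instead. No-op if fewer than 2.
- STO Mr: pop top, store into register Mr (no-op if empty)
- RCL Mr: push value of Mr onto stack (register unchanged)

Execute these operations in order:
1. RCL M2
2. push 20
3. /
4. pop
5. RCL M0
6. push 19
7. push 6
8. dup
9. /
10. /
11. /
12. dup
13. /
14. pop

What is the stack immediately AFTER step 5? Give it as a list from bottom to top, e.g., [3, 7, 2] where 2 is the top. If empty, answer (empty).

After op 1 (RCL M2): stack=[0] mem=[0,0,0,0]
After op 2 (push 20): stack=[0,20] mem=[0,0,0,0]
After op 3 (/): stack=[0] mem=[0,0,0,0]
After op 4 (pop): stack=[empty] mem=[0,0,0,0]
After op 5 (RCL M0): stack=[0] mem=[0,0,0,0]

[0]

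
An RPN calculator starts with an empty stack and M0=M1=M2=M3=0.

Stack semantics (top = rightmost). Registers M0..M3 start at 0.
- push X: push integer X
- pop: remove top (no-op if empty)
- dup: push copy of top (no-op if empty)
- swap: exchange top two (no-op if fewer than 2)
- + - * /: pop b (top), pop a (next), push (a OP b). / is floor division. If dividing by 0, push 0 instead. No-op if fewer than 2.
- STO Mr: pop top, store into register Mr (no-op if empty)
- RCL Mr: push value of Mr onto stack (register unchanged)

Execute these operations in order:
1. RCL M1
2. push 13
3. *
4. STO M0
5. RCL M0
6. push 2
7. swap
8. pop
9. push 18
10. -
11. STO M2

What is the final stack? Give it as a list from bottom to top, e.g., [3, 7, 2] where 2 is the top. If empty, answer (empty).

Answer: (empty)

Derivation:
After op 1 (RCL M1): stack=[0] mem=[0,0,0,0]
After op 2 (push 13): stack=[0,13] mem=[0,0,0,0]
After op 3 (*): stack=[0] mem=[0,0,0,0]
After op 4 (STO M0): stack=[empty] mem=[0,0,0,0]
After op 5 (RCL M0): stack=[0] mem=[0,0,0,0]
After op 6 (push 2): stack=[0,2] mem=[0,0,0,0]
After op 7 (swap): stack=[2,0] mem=[0,0,0,0]
After op 8 (pop): stack=[2] mem=[0,0,0,0]
After op 9 (push 18): stack=[2,18] mem=[0,0,0,0]
After op 10 (-): stack=[-16] mem=[0,0,0,0]
After op 11 (STO M2): stack=[empty] mem=[0,0,-16,0]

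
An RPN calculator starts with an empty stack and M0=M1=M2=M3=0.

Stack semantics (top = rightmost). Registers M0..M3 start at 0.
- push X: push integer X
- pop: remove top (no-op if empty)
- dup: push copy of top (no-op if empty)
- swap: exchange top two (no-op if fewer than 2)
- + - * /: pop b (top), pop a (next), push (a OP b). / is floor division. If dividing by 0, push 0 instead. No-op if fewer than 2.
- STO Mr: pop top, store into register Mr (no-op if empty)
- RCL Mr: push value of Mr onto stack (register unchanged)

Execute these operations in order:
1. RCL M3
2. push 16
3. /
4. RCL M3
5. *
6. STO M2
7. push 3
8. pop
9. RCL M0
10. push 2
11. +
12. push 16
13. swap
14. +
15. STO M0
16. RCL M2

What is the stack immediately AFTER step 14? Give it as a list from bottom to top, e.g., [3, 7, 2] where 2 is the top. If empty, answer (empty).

After op 1 (RCL M3): stack=[0] mem=[0,0,0,0]
After op 2 (push 16): stack=[0,16] mem=[0,0,0,0]
After op 3 (/): stack=[0] mem=[0,0,0,0]
After op 4 (RCL M3): stack=[0,0] mem=[0,0,0,0]
After op 5 (*): stack=[0] mem=[0,0,0,0]
After op 6 (STO M2): stack=[empty] mem=[0,0,0,0]
After op 7 (push 3): stack=[3] mem=[0,0,0,0]
After op 8 (pop): stack=[empty] mem=[0,0,0,0]
After op 9 (RCL M0): stack=[0] mem=[0,0,0,0]
After op 10 (push 2): stack=[0,2] mem=[0,0,0,0]
After op 11 (+): stack=[2] mem=[0,0,0,0]
After op 12 (push 16): stack=[2,16] mem=[0,0,0,0]
After op 13 (swap): stack=[16,2] mem=[0,0,0,0]
After op 14 (+): stack=[18] mem=[0,0,0,0]

[18]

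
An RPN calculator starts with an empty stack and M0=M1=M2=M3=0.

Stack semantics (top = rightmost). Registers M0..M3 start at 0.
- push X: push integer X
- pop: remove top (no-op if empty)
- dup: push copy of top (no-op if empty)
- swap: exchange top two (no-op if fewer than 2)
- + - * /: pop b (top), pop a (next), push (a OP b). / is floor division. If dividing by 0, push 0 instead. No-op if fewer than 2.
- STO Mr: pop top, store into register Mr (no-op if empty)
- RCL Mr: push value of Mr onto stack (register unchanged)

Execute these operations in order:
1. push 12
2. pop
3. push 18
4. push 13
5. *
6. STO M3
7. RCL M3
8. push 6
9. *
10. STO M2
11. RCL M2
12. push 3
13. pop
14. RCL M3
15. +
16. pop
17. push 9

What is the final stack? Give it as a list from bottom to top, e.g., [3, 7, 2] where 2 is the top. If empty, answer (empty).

After op 1 (push 12): stack=[12] mem=[0,0,0,0]
After op 2 (pop): stack=[empty] mem=[0,0,0,0]
After op 3 (push 18): stack=[18] mem=[0,0,0,0]
After op 4 (push 13): stack=[18,13] mem=[0,0,0,0]
After op 5 (*): stack=[234] mem=[0,0,0,0]
After op 6 (STO M3): stack=[empty] mem=[0,0,0,234]
After op 7 (RCL M3): stack=[234] mem=[0,0,0,234]
After op 8 (push 6): stack=[234,6] mem=[0,0,0,234]
After op 9 (*): stack=[1404] mem=[0,0,0,234]
After op 10 (STO M2): stack=[empty] mem=[0,0,1404,234]
After op 11 (RCL M2): stack=[1404] mem=[0,0,1404,234]
After op 12 (push 3): stack=[1404,3] mem=[0,0,1404,234]
After op 13 (pop): stack=[1404] mem=[0,0,1404,234]
After op 14 (RCL M3): stack=[1404,234] mem=[0,0,1404,234]
After op 15 (+): stack=[1638] mem=[0,0,1404,234]
After op 16 (pop): stack=[empty] mem=[0,0,1404,234]
After op 17 (push 9): stack=[9] mem=[0,0,1404,234]

Answer: [9]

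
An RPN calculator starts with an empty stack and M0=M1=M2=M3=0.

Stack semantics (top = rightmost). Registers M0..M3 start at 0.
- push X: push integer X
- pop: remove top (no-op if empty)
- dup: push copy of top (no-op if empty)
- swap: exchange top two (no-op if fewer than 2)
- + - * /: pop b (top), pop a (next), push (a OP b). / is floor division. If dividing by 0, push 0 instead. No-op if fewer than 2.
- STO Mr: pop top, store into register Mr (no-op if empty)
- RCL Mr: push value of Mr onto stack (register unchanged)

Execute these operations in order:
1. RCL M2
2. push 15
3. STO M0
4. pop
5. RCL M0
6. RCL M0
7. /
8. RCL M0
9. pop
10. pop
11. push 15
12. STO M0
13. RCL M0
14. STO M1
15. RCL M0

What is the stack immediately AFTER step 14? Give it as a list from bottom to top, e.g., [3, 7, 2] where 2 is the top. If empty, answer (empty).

After op 1 (RCL M2): stack=[0] mem=[0,0,0,0]
After op 2 (push 15): stack=[0,15] mem=[0,0,0,0]
After op 3 (STO M0): stack=[0] mem=[15,0,0,0]
After op 4 (pop): stack=[empty] mem=[15,0,0,0]
After op 5 (RCL M0): stack=[15] mem=[15,0,0,0]
After op 6 (RCL M0): stack=[15,15] mem=[15,0,0,0]
After op 7 (/): stack=[1] mem=[15,0,0,0]
After op 8 (RCL M0): stack=[1,15] mem=[15,0,0,0]
After op 9 (pop): stack=[1] mem=[15,0,0,0]
After op 10 (pop): stack=[empty] mem=[15,0,0,0]
After op 11 (push 15): stack=[15] mem=[15,0,0,0]
After op 12 (STO M0): stack=[empty] mem=[15,0,0,0]
After op 13 (RCL M0): stack=[15] mem=[15,0,0,0]
After op 14 (STO M1): stack=[empty] mem=[15,15,0,0]

(empty)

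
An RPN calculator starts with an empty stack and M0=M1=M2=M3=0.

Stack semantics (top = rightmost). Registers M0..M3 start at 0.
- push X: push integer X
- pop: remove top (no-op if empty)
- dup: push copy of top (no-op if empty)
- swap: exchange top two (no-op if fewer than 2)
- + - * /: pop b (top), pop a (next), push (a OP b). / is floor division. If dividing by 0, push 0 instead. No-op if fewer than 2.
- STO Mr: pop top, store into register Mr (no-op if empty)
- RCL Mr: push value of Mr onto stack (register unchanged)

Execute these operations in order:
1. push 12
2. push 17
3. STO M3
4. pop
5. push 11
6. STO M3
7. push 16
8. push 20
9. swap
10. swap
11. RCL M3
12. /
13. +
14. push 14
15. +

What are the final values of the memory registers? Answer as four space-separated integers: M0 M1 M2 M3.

After op 1 (push 12): stack=[12] mem=[0,0,0,0]
After op 2 (push 17): stack=[12,17] mem=[0,0,0,0]
After op 3 (STO M3): stack=[12] mem=[0,0,0,17]
After op 4 (pop): stack=[empty] mem=[0,0,0,17]
After op 5 (push 11): stack=[11] mem=[0,0,0,17]
After op 6 (STO M3): stack=[empty] mem=[0,0,0,11]
After op 7 (push 16): stack=[16] mem=[0,0,0,11]
After op 8 (push 20): stack=[16,20] mem=[0,0,0,11]
After op 9 (swap): stack=[20,16] mem=[0,0,0,11]
After op 10 (swap): stack=[16,20] mem=[0,0,0,11]
After op 11 (RCL M3): stack=[16,20,11] mem=[0,0,0,11]
After op 12 (/): stack=[16,1] mem=[0,0,0,11]
After op 13 (+): stack=[17] mem=[0,0,0,11]
After op 14 (push 14): stack=[17,14] mem=[0,0,0,11]
After op 15 (+): stack=[31] mem=[0,0,0,11]

Answer: 0 0 0 11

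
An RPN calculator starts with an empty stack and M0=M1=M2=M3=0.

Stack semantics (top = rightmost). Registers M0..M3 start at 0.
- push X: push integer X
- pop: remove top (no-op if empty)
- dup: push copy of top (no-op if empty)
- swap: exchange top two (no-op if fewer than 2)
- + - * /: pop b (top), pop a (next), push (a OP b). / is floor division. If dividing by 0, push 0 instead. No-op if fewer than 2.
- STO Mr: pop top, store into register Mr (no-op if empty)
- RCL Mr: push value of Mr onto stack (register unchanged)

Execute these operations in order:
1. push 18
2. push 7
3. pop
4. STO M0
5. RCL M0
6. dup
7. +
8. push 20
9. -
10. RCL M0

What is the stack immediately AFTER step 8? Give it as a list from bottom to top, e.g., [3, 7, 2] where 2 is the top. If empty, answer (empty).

After op 1 (push 18): stack=[18] mem=[0,0,0,0]
After op 2 (push 7): stack=[18,7] mem=[0,0,0,0]
After op 3 (pop): stack=[18] mem=[0,0,0,0]
After op 4 (STO M0): stack=[empty] mem=[18,0,0,0]
After op 5 (RCL M0): stack=[18] mem=[18,0,0,0]
After op 6 (dup): stack=[18,18] mem=[18,0,0,0]
After op 7 (+): stack=[36] mem=[18,0,0,0]
After op 8 (push 20): stack=[36,20] mem=[18,0,0,0]

[36, 20]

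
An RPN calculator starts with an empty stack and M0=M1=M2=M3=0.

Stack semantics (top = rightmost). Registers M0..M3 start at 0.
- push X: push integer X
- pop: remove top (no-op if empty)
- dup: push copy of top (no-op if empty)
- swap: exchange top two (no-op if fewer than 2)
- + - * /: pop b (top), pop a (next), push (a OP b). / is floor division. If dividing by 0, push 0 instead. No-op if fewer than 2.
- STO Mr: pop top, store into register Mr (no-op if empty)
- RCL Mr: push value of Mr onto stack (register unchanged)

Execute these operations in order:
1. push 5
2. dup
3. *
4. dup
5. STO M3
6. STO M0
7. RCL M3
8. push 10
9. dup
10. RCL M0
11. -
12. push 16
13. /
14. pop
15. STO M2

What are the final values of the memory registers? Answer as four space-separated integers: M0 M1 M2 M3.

Answer: 25 0 10 25

Derivation:
After op 1 (push 5): stack=[5] mem=[0,0,0,0]
After op 2 (dup): stack=[5,5] mem=[0,0,0,0]
After op 3 (*): stack=[25] mem=[0,0,0,0]
After op 4 (dup): stack=[25,25] mem=[0,0,0,0]
After op 5 (STO M3): stack=[25] mem=[0,0,0,25]
After op 6 (STO M0): stack=[empty] mem=[25,0,0,25]
After op 7 (RCL M3): stack=[25] mem=[25,0,0,25]
After op 8 (push 10): stack=[25,10] mem=[25,0,0,25]
After op 9 (dup): stack=[25,10,10] mem=[25,0,0,25]
After op 10 (RCL M0): stack=[25,10,10,25] mem=[25,0,0,25]
After op 11 (-): stack=[25,10,-15] mem=[25,0,0,25]
After op 12 (push 16): stack=[25,10,-15,16] mem=[25,0,0,25]
After op 13 (/): stack=[25,10,-1] mem=[25,0,0,25]
After op 14 (pop): stack=[25,10] mem=[25,0,0,25]
After op 15 (STO M2): stack=[25] mem=[25,0,10,25]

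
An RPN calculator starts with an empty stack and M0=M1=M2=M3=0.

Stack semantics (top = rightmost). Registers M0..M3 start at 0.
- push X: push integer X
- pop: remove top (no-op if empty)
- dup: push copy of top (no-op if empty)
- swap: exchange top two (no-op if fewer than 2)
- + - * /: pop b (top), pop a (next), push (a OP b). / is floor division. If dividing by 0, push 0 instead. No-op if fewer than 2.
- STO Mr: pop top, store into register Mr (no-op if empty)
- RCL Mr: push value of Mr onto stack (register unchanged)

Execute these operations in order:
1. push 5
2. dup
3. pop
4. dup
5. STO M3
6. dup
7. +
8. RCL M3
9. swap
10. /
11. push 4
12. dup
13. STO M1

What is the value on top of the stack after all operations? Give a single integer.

Answer: 4

Derivation:
After op 1 (push 5): stack=[5] mem=[0,0,0,0]
After op 2 (dup): stack=[5,5] mem=[0,0,0,0]
After op 3 (pop): stack=[5] mem=[0,0,0,0]
After op 4 (dup): stack=[5,5] mem=[0,0,0,0]
After op 5 (STO M3): stack=[5] mem=[0,0,0,5]
After op 6 (dup): stack=[5,5] mem=[0,0,0,5]
After op 7 (+): stack=[10] mem=[0,0,0,5]
After op 8 (RCL M3): stack=[10,5] mem=[0,0,0,5]
After op 9 (swap): stack=[5,10] mem=[0,0,0,5]
After op 10 (/): stack=[0] mem=[0,0,0,5]
After op 11 (push 4): stack=[0,4] mem=[0,0,0,5]
After op 12 (dup): stack=[0,4,4] mem=[0,0,0,5]
After op 13 (STO M1): stack=[0,4] mem=[0,4,0,5]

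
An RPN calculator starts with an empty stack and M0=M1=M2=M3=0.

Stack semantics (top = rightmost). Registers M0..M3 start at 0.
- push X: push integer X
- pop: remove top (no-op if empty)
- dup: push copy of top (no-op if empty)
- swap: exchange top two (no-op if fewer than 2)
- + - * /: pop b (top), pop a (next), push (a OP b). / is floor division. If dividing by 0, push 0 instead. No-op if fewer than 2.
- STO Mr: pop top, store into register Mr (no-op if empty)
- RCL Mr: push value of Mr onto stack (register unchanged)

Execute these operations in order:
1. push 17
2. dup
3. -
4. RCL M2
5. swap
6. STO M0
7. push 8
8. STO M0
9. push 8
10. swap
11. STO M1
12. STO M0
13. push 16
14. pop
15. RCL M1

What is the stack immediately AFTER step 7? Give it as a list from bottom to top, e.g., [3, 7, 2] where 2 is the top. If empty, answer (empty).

After op 1 (push 17): stack=[17] mem=[0,0,0,0]
After op 2 (dup): stack=[17,17] mem=[0,0,0,0]
After op 3 (-): stack=[0] mem=[0,0,0,0]
After op 4 (RCL M2): stack=[0,0] mem=[0,0,0,0]
After op 5 (swap): stack=[0,0] mem=[0,0,0,0]
After op 6 (STO M0): stack=[0] mem=[0,0,0,0]
After op 7 (push 8): stack=[0,8] mem=[0,0,0,0]

[0, 8]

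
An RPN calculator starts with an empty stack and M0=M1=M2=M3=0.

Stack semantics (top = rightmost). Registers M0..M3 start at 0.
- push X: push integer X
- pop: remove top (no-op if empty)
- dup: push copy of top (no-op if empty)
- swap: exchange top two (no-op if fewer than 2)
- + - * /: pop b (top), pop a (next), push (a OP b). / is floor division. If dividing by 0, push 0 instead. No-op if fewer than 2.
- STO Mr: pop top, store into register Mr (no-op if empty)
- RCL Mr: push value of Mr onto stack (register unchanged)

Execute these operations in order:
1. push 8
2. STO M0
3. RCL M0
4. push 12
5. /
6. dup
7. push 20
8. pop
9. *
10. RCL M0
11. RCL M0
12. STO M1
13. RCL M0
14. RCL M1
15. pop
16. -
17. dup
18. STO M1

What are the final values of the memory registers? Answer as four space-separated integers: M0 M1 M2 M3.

After op 1 (push 8): stack=[8] mem=[0,0,0,0]
After op 2 (STO M0): stack=[empty] mem=[8,0,0,0]
After op 3 (RCL M0): stack=[8] mem=[8,0,0,0]
After op 4 (push 12): stack=[8,12] mem=[8,0,0,0]
After op 5 (/): stack=[0] mem=[8,0,0,0]
After op 6 (dup): stack=[0,0] mem=[8,0,0,0]
After op 7 (push 20): stack=[0,0,20] mem=[8,0,0,0]
After op 8 (pop): stack=[0,0] mem=[8,0,0,0]
After op 9 (*): stack=[0] mem=[8,0,0,0]
After op 10 (RCL M0): stack=[0,8] mem=[8,0,0,0]
After op 11 (RCL M0): stack=[0,8,8] mem=[8,0,0,0]
After op 12 (STO M1): stack=[0,8] mem=[8,8,0,0]
After op 13 (RCL M0): stack=[0,8,8] mem=[8,8,0,0]
After op 14 (RCL M1): stack=[0,8,8,8] mem=[8,8,0,0]
After op 15 (pop): stack=[0,8,8] mem=[8,8,0,0]
After op 16 (-): stack=[0,0] mem=[8,8,0,0]
After op 17 (dup): stack=[0,0,0] mem=[8,8,0,0]
After op 18 (STO M1): stack=[0,0] mem=[8,0,0,0]

Answer: 8 0 0 0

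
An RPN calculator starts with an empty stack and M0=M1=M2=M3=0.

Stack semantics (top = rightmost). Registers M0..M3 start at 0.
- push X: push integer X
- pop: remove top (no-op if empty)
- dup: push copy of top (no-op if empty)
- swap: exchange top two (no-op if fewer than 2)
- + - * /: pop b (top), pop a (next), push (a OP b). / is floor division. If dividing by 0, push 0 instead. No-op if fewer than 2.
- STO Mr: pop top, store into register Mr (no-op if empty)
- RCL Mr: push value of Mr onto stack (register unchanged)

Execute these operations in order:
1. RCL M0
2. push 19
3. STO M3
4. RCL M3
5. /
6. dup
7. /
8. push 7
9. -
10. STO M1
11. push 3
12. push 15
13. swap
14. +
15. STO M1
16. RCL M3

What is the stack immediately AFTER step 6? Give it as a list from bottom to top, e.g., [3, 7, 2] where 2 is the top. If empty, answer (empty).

After op 1 (RCL M0): stack=[0] mem=[0,0,0,0]
After op 2 (push 19): stack=[0,19] mem=[0,0,0,0]
After op 3 (STO M3): stack=[0] mem=[0,0,0,19]
After op 4 (RCL M3): stack=[0,19] mem=[0,0,0,19]
After op 5 (/): stack=[0] mem=[0,0,0,19]
After op 6 (dup): stack=[0,0] mem=[0,0,0,19]

[0, 0]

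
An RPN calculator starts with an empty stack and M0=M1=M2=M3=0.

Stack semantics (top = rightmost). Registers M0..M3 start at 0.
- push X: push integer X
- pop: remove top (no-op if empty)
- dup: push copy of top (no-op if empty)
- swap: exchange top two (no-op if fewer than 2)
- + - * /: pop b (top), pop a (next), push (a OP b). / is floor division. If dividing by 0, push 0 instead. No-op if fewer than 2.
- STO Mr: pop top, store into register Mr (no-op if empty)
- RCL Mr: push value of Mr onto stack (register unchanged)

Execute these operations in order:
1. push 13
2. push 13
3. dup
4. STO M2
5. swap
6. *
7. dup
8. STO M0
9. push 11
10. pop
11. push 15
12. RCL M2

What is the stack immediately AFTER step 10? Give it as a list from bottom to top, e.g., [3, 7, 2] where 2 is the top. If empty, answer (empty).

After op 1 (push 13): stack=[13] mem=[0,0,0,0]
After op 2 (push 13): stack=[13,13] mem=[0,0,0,0]
After op 3 (dup): stack=[13,13,13] mem=[0,0,0,0]
After op 4 (STO M2): stack=[13,13] mem=[0,0,13,0]
After op 5 (swap): stack=[13,13] mem=[0,0,13,0]
After op 6 (*): stack=[169] mem=[0,0,13,0]
After op 7 (dup): stack=[169,169] mem=[0,0,13,0]
After op 8 (STO M0): stack=[169] mem=[169,0,13,0]
After op 9 (push 11): stack=[169,11] mem=[169,0,13,0]
After op 10 (pop): stack=[169] mem=[169,0,13,0]

[169]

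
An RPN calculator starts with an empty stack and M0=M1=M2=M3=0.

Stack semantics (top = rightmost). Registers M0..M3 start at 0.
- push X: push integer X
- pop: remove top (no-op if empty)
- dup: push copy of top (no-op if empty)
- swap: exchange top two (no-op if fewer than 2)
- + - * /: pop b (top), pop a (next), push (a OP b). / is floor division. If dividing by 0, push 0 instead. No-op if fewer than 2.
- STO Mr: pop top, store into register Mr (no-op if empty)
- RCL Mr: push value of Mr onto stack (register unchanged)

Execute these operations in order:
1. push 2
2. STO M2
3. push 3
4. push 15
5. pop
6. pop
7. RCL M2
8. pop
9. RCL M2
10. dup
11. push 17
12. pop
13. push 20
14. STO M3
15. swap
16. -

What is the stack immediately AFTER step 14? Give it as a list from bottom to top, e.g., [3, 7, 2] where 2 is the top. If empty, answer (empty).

After op 1 (push 2): stack=[2] mem=[0,0,0,0]
After op 2 (STO M2): stack=[empty] mem=[0,0,2,0]
After op 3 (push 3): stack=[3] mem=[0,0,2,0]
After op 4 (push 15): stack=[3,15] mem=[0,0,2,0]
After op 5 (pop): stack=[3] mem=[0,0,2,0]
After op 6 (pop): stack=[empty] mem=[0,0,2,0]
After op 7 (RCL M2): stack=[2] mem=[0,0,2,0]
After op 8 (pop): stack=[empty] mem=[0,0,2,0]
After op 9 (RCL M2): stack=[2] mem=[0,0,2,0]
After op 10 (dup): stack=[2,2] mem=[0,0,2,0]
After op 11 (push 17): stack=[2,2,17] mem=[0,0,2,0]
After op 12 (pop): stack=[2,2] mem=[0,0,2,0]
After op 13 (push 20): stack=[2,2,20] mem=[0,0,2,0]
After op 14 (STO M3): stack=[2,2] mem=[0,0,2,20]

[2, 2]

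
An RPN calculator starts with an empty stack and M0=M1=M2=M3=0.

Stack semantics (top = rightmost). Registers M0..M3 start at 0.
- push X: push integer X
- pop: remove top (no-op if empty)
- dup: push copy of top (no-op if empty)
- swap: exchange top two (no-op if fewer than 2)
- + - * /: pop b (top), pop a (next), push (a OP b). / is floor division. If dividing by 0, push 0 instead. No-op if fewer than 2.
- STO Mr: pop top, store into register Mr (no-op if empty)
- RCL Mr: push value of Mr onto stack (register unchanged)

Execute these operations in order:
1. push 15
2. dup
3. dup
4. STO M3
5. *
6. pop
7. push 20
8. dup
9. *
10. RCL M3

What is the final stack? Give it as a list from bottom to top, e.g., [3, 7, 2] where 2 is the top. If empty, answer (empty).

Answer: [400, 15]

Derivation:
After op 1 (push 15): stack=[15] mem=[0,0,0,0]
After op 2 (dup): stack=[15,15] mem=[0,0,0,0]
After op 3 (dup): stack=[15,15,15] mem=[0,0,0,0]
After op 4 (STO M3): stack=[15,15] mem=[0,0,0,15]
After op 5 (*): stack=[225] mem=[0,0,0,15]
After op 6 (pop): stack=[empty] mem=[0,0,0,15]
After op 7 (push 20): stack=[20] mem=[0,0,0,15]
After op 8 (dup): stack=[20,20] mem=[0,0,0,15]
After op 9 (*): stack=[400] mem=[0,0,0,15]
After op 10 (RCL M3): stack=[400,15] mem=[0,0,0,15]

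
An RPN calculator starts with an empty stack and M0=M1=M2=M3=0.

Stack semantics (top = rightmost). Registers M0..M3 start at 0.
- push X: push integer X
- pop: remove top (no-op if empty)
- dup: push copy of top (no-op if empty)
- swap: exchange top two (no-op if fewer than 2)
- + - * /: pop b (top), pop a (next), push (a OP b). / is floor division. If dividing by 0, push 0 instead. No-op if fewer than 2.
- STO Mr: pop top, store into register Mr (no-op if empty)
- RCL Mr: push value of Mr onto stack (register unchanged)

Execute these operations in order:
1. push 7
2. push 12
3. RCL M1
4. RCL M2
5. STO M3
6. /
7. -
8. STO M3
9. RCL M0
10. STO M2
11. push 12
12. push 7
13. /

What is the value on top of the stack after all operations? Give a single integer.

Answer: 1

Derivation:
After op 1 (push 7): stack=[7] mem=[0,0,0,0]
After op 2 (push 12): stack=[7,12] mem=[0,0,0,0]
After op 3 (RCL M1): stack=[7,12,0] mem=[0,0,0,0]
After op 4 (RCL M2): stack=[7,12,0,0] mem=[0,0,0,0]
After op 5 (STO M3): stack=[7,12,0] mem=[0,0,0,0]
After op 6 (/): stack=[7,0] mem=[0,0,0,0]
After op 7 (-): stack=[7] mem=[0,0,0,0]
After op 8 (STO M3): stack=[empty] mem=[0,0,0,7]
After op 9 (RCL M0): stack=[0] mem=[0,0,0,7]
After op 10 (STO M2): stack=[empty] mem=[0,0,0,7]
After op 11 (push 12): stack=[12] mem=[0,0,0,7]
After op 12 (push 7): stack=[12,7] mem=[0,0,0,7]
After op 13 (/): stack=[1] mem=[0,0,0,7]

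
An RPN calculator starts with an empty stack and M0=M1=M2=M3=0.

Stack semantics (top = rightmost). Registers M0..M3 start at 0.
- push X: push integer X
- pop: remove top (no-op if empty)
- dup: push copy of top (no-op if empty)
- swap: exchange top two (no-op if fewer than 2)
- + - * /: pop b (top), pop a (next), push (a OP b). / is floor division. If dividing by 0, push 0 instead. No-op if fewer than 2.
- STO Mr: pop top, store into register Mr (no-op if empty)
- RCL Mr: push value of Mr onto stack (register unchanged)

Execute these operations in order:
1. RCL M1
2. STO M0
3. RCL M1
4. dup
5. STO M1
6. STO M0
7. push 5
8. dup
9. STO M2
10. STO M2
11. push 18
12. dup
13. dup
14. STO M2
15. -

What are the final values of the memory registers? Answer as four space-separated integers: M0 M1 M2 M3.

Answer: 0 0 18 0

Derivation:
After op 1 (RCL M1): stack=[0] mem=[0,0,0,0]
After op 2 (STO M0): stack=[empty] mem=[0,0,0,0]
After op 3 (RCL M1): stack=[0] mem=[0,0,0,0]
After op 4 (dup): stack=[0,0] mem=[0,0,0,0]
After op 5 (STO M1): stack=[0] mem=[0,0,0,0]
After op 6 (STO M0): stack=[empty] mem=[0,0,0,0]
After op 7 (push 5): stack=[5] mem=[0,0,0,0]
After op 8 (dup): stack=[5,5] mem=[0,0,0,0]
After op 9 (STO M2): stack=[5] mem=[0,0,5,0]
After op 10 (STO M2): stack=[empty] mem=[0,0,5,0]
After op 11 (push 18): stack=[18] mem=[0,0,5,0]
After op 12 (dup): stack=[18,18] mem=[0,0,5,0]
After op 13 (dup): stack=[18,18,18] mem=[0,0,5,0]
After op 14 (STO M2): stack=[18,18] mem=[0,0,18,0]
After op 15 (-): stack=[0] mem=[0,0,18,0]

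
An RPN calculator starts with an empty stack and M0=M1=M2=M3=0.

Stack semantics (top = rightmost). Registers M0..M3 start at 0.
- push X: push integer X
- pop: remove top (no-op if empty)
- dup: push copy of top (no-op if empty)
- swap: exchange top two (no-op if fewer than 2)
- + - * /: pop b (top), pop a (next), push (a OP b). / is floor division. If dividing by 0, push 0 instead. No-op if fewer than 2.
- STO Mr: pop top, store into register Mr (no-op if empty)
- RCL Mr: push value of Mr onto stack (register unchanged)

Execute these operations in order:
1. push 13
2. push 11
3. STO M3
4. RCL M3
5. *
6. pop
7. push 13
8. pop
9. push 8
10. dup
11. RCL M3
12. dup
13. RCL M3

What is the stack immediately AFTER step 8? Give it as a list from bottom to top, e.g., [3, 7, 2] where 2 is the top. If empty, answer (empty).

After op 1 (push 13): stack=[13] mem=[0,0,0,0]
After op 2 (push 11): stack=[13,11] mem=[0,0,0,0]
After op 3 (STO M3): stack=[13] mem=[0,0,0,11]
After op 4 (RCL M3): stack=[13,11] mem=[0,0,0,11]
After op 5 (*): stack=[143] mem=[0,0,0,11]
After op 6 (pop): stack=[empty] mem=[0,0,0,11]
After op 7 (push 13): stack=[13] mem=[0,0,0,11]
After op 8 (pop): stack=[empty] mem=[0,0,0,11]

(empty)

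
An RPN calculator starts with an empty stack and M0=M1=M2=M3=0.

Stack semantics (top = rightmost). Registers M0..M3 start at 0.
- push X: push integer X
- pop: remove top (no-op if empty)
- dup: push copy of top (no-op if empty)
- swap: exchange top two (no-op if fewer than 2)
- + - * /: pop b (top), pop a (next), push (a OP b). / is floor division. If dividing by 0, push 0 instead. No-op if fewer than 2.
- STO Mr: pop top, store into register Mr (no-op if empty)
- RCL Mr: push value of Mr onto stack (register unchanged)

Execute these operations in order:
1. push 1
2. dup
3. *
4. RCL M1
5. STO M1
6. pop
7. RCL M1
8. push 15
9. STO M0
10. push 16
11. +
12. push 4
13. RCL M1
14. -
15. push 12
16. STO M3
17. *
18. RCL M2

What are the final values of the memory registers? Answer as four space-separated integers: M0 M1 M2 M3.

After op 1 (push 1): stack=[1] mem=[0,0,0,0]
After op 2 (dup): stack=[1,1] mem=[0,0,0,0]
After op 3 (*): stack=[1] mem=[0,0,0,0]
After op 4 (RCL M1): stack=[1,0] mem=[0,0,0,0]
After op 5 (STO M1): stack=[1] mem=[0,0,0,0]
After op 6 (pop): stack=[empty] mem=[0,0,0,0]
After op 7 (RCL M1): stack=[0] mem=[0,0,0,0]
After op 8 (push 15): stack=[0,15] mem=[0,0,0,0]
After op 9 (STO M0): stack=[0] mem=[15,0,0,0]
After op 10 (push 16): stack=[0,16] mem=[15,0,0,0]
After op 11 (+): stack=[16] mem=[15,0,0,0]
After op 12 (push 4): stack=[16,4] mem=[15,0,0,0]
After op 13 (RCL M1): stack=[16,4,0] mem=[15,0,0,0]
After op 14 (-): stack=[16,4] mem=[15,0,0,0]
After op 15 (push 12): stack=[16,4,12] mem=[15,0,0,0]
After op 16 (STO M3): stack=[16,4] mem=[15,0,0,12]
After op 17 (*): stack=[64] mem=[15,0,0,12]
After op 18 (RCL M2): stack=[64,0] mem=[15,0,0,12]

Answer: 15 0 0 12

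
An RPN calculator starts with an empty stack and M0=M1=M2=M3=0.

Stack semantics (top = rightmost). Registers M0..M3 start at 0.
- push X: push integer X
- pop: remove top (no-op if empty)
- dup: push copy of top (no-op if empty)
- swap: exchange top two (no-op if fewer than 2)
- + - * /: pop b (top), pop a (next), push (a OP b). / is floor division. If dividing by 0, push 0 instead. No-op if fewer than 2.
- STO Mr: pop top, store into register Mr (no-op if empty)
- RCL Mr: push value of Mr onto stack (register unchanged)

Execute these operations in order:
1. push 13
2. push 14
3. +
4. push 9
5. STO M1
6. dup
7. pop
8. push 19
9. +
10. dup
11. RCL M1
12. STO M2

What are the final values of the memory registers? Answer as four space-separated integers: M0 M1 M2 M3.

Answer: 0 9 9 0

Derivation:
After op 1 (push 13): stack=[13] mem=[0,0,0,0]
After op 2 (push 14): stack=[13,14] mem=[0,0,0,0]
After op 3 (+): stack=[27] mem=[0,0,0,0]
After op 4 (push 9): stack=[27,9] mem=[0,0,0,0]
After op 5 (STO M1): stack=[27] mem=[0,9,0,0]
After op 6 (dup): stack=[27,27] mem=[0,9,0,0]
After op 7 (pop): stack=[27] mem=[0,9,0,0]
After op 8 (push 19): stack=[27,19] mem=[0,9,0,0]
After op 9 (+): stack=[46] mem=[0,9,0,0]
After op 10 (dup): stack=[46,46] mem=[0,9,0,0]
After op 11 (RCL M1): stack=[46,46,9] mem=[0,9,0,0]
After op 12 (STO M2): stack=[46,46] mem=[0,9,9,0]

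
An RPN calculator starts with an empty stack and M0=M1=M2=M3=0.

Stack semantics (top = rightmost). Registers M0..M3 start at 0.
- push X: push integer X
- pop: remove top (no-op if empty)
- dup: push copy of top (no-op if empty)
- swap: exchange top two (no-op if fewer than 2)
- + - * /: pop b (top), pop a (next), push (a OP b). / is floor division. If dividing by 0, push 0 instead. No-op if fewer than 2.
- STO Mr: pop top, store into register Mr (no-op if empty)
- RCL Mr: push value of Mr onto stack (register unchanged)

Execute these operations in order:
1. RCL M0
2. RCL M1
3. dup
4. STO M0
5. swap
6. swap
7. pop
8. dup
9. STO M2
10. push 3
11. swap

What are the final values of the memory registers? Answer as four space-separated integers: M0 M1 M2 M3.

After op 1 (RCL M0): stack=[0] mem=[0,0,0,0]
After op 2 (RCL M1): stack=[0,0] mem=[0,0,0,0]
After op 3 (dup): stack=[0,0,0] mem=[0,0,0,0]
After op 4 (STO M0): stack=[0,0] mem=[0,0,0,0]
After op 5 (swap): stack=[0,0] mem=[0,0,0,0]
After op 6 (swap): stack=[0,0] mem=[0,0,0,0]
After op 7 (pop): stack=[0] mem=[0,0,0,0]
After op 8 (dup): stack=[0,0] mem=[0,0,0,0]
After op 9 (STO M2): stack=[0] mem=[0,0,0,0]
After op 10 (push 3): stack=[0,3] mem=[0,0,0,0]
After op 11 (swap): stack=[3,0] mem=[0,0,0,0]

Answer: 0 0 0 0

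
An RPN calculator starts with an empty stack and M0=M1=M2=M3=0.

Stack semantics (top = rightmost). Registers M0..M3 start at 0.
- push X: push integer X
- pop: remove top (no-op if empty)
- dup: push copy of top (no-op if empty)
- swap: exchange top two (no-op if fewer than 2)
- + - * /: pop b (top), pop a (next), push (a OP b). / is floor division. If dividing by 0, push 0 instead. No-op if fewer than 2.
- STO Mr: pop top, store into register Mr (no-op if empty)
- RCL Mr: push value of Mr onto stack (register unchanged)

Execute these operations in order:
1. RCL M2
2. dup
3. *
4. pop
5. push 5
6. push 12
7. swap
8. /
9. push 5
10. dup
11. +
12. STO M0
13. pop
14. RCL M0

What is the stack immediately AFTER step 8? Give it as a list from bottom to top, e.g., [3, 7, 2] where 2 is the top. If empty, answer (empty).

After op 1 (RCL M2): stack=[0] mem=[0,0,0,0]
After op 2 (dup): stack=[0,0] mem=[0,0,0,0]
After op 3 (*): stack=[0] mem=[0,0,0,0]
After op 4 (pop): stack=[empty] mem=[0,0,0,0]
After op 5 (push 5): stack=[5] mem=[0,0,0,0]
After op 6 (push 12): stack=[5,12] mem=[0,0,0,0]
After op 7 (swap): stack=[12,5] mem=[0,0,0,0]
After op 8 (/): stack=[2] mem=[0,0,0,0]

[2]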